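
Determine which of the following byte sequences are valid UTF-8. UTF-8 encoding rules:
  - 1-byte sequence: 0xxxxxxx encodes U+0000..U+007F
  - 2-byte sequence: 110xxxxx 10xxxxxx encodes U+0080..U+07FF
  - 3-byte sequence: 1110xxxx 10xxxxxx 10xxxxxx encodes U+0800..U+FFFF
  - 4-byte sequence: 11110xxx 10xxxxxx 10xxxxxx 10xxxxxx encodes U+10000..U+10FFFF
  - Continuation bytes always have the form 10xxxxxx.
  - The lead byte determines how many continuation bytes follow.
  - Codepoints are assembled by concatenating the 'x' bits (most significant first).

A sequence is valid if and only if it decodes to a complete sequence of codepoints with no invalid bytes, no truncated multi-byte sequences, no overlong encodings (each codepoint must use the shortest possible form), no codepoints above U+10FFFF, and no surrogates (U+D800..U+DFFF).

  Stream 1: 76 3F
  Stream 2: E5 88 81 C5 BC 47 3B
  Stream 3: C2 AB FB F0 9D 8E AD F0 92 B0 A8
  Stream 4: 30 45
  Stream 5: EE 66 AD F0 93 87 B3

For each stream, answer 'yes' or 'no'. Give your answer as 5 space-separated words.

Answer: yes yes no yes no

Derivation:
Stream 1: decodes cleanly. VALID
Stream 2: decodes cleanly. VALID
Stream 3: error at byte offset 2. INVALID
Stream 4: decodes cleanly. VALID
Stream 5: error at byte offset 1. INVALID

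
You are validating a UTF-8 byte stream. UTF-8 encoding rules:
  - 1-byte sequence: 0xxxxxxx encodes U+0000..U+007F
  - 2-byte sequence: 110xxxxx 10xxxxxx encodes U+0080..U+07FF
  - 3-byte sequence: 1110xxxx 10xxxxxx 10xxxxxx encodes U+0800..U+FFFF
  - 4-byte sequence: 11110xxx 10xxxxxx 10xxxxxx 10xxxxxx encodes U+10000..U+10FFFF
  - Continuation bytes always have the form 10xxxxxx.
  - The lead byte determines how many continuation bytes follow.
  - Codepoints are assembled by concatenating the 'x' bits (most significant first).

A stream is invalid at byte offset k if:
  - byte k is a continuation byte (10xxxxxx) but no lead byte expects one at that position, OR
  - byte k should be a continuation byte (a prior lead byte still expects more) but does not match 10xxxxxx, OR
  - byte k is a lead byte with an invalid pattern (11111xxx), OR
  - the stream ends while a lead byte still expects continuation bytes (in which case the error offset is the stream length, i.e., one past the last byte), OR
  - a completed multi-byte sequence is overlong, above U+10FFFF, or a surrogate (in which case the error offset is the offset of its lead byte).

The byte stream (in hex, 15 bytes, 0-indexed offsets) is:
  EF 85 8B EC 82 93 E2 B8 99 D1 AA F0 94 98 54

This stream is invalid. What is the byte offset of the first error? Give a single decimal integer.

Answer: 14

Derivation:
Byte[0]=EF: 3-byte lead, need 2 cont bytes. acc=0xF
Byte[1]=85: continuation. acc=(acc<<6)|0x05=0x3C5
Byte[2]=8B: continuation. acc=(acc<<6)|0x0B=0xF14B
Completed: cp=U+F14B (starts at byte 0)
Byte[3]=EC: 3-byte lead, need 2 cont bytes. acc=0xC
Byte[4]=82: continuation. acc=(acc<<6)|0x02=0x302
Byte[5]=93: continuation. acc=(acc<<6)|0x13=0xC093
Completed: cp=U+C093 (starts at byte 3)
Byte[6]=E2: 3-byte lead, need 2 cont bytes. acc=0x2
Byte[7]=B8: continuation. acc=(acc<<6)|0x38=0xB8
Byte[8]=99: continuation. acc=(acc<<6)|0x19=0x2E19
Completed: cp=U+2E19 (starts at byte 6)
Byte[9]=D1: 2-byte lead, need 1 cont bytes. acc=0x11
Byte[10]=AA: continuation. acc=(acc<<6)|0x2A=0x46A
Completed: cp=U+046A (starts at byte 9)
Byte[11]=F0: 4-byte lead, need 3 cont bytes. acc=0x0
Byte[12]=94: continuation. acc=(acc<<6)|0x14=0x14
Byte[13]=98: continuation. acc=(acc<<6)|0x18=0x518
Byte[14]=54: expected 10xxxxxx continuation. INVALID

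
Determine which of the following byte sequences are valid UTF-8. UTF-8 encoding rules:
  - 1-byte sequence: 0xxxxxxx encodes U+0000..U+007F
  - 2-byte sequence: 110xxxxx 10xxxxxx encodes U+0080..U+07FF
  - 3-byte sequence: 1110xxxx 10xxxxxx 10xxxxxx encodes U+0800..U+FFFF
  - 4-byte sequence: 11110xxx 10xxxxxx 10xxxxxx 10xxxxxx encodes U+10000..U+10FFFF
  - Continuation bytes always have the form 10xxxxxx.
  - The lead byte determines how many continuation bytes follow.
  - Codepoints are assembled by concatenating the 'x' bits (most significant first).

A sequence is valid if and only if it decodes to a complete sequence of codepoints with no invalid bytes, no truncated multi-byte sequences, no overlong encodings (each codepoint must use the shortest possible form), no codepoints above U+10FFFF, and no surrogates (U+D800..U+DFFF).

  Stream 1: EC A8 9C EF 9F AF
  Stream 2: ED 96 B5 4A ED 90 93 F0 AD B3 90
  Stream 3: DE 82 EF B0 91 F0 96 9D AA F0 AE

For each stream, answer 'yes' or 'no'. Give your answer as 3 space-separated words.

Answer: yes yes no

Derivation:
Stream 1: decodes cleanly. VALID
Stream 2: decodes cleanly. VALID
Stream 3: error at byte offset 11. INVALID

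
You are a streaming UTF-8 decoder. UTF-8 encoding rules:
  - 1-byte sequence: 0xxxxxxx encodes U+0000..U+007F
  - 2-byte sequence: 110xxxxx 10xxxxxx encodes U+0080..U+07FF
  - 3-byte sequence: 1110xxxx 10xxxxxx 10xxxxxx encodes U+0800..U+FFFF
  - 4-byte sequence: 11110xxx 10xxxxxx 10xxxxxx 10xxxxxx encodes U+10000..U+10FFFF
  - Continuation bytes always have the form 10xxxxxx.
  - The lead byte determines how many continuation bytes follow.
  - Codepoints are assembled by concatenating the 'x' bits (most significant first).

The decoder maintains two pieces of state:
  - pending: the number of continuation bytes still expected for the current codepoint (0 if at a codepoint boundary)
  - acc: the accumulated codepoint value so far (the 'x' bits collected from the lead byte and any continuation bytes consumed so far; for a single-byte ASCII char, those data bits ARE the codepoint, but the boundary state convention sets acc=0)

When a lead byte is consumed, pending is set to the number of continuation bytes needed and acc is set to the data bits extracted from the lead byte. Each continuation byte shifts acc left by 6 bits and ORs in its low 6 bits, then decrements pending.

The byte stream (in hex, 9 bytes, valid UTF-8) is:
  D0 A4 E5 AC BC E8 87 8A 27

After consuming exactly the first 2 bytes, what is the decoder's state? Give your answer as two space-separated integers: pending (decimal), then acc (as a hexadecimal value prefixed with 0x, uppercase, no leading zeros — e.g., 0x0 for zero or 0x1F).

Answer: 0 0x424

Derivation:
Byte[0]=D0: 2-byte lead. pending=1, acc=0x10
Byte[1]=A4: continuation. acc=(acc<<6)|0x24=0x424, pending=0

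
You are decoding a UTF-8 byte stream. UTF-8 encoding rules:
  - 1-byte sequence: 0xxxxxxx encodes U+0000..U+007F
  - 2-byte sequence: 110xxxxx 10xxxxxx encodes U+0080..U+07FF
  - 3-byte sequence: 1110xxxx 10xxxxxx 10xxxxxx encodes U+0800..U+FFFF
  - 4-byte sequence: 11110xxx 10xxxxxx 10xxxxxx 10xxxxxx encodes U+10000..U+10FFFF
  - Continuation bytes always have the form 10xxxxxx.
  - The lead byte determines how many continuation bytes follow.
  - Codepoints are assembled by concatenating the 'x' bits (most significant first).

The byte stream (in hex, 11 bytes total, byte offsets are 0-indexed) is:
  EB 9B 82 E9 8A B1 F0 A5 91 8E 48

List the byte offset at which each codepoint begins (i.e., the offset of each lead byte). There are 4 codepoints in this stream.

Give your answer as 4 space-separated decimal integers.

Answer: 0 3 6 10

Derivation:
Byte[0]=EB: 3-byte lead, need 2 cont bytes. acc=0xB
Byte[1]=9B: continuation. acc=(acc<<6)|0x1B=0x2DB
Byte[2]=82: continuation. acc=(acc<<6)|0x02=0xB6C2
Completed: cp=U+B6C2 (starts at byte 0)
Byte[3]=E9: 3-byte lead, need 2 cont bytes. acc=0x9
Byte[4]=8A: continuation. acc=(acc<<6)|0x0A=0x24A
Byte[5]=B1: continuation. acc=(acc<<6)|0x31=0x92B1
Completed: cp=U+92B1 (starts at byte 3)
Byte[6]=F0: 4-byte lead, need 3 cont bytes. acc=0x0
Byte[7]=A5: continuation. acc=(acc<<6)|0x25=0x25
Byte[8]=91: continuation. acc=(acc<<6)|0x11=0x951
Byte[9]=8E: continuation. acc=(acc<<6)|0x0E=0x2544E
Completed: cp=U+2544E (starts at byte 6)
Byte[10]=48: 1-byte ASCII. cp=U+0048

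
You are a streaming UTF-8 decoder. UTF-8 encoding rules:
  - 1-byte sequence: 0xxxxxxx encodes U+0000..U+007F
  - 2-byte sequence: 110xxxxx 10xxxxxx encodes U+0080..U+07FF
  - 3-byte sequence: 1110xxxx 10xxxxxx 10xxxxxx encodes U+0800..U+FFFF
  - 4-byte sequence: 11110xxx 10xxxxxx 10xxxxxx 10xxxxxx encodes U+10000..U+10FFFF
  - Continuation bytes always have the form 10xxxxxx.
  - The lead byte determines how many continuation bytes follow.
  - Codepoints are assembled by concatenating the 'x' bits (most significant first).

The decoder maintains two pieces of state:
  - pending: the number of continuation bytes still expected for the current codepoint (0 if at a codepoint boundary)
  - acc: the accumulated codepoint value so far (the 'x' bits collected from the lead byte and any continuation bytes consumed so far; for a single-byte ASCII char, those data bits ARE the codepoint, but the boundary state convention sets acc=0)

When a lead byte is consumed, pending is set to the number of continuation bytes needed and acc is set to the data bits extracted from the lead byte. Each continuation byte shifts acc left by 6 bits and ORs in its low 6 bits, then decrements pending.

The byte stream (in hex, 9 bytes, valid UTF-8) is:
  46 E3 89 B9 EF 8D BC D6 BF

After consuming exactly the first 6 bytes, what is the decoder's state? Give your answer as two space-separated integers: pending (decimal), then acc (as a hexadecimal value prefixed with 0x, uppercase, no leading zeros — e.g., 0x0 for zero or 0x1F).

Byte[0]=46: 1-byte. pending=0, acc=0x0
Byte[1]=E3: 3-byte lead. pending=2, acc=0x3
Byte[2]=89: continuation. acc=(acc<<6)|0x09=0xC9, pending=1
Byte[3]=B9: continuation. acc=(acc<<6)|0x39=0x3279, pending=0
Byte[4]=EF: 3-byte lead. pending=2, acc=0xF
Byte[5]=8D: continuation. acc=(acc<<6)|0x0D=0x3CD, pending=1

Answer: 1 0x3CD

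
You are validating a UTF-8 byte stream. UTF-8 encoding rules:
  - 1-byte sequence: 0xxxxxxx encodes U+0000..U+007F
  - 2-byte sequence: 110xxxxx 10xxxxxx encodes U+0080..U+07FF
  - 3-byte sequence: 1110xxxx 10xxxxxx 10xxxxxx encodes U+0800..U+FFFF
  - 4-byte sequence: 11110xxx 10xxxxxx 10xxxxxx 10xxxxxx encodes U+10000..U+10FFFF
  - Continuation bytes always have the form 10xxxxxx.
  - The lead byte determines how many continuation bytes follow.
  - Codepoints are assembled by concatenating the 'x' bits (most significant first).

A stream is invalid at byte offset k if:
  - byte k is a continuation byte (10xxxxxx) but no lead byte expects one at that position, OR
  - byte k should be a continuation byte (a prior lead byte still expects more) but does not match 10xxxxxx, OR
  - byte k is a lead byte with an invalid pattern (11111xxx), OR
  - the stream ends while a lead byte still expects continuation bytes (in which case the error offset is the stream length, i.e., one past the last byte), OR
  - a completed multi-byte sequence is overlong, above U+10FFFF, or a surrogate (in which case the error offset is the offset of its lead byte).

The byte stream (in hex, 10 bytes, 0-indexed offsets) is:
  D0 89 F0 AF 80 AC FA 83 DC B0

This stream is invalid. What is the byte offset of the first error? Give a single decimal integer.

Answer: 6

Derivation:
Byte[0]=D0: 2-byte lead, need 1 cont bytes. acc=0x10
Byte[1]=89: continuation. acc=(acc<<6)|0x09=0x409
Completed: cp=U+0409 (starts at byte 0)
Byte[2]=F0: 4-byte lead, need 3 cont bytes. acc=0x0
Byte[3]=AF: continuation. acc=(acc<<6)|0x2F=0x2F
Byte[4]=80: continuation. acc=(acc<<6)|0x00=0xBC0
Byte[5]=AC: continuation. acc=(acc<<6)|0x2C=0x2F02C
Completed: cp=U+2F02C (starts at byte 2)
Byte[6]=FA: INVALID lead byte (not 0xxx/110x/1110/11110)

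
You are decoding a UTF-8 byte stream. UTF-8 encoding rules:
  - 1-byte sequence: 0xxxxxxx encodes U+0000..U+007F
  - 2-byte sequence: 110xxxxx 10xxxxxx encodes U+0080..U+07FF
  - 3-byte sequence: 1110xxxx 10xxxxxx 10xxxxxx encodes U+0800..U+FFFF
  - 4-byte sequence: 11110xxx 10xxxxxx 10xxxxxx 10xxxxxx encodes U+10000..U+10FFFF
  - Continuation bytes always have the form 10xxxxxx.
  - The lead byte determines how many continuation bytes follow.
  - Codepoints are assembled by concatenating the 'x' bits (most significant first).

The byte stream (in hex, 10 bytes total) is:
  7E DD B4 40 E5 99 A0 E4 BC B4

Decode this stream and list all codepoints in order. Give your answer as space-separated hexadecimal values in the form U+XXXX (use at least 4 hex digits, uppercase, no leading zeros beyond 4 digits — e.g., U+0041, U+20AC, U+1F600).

Answer: U+007E U+0774 U+0040 U+5660 U+4F34

Derivation:
Byte[0]=7E: 1-byte ASCII. cp=U+007E
Byte[1]=DD: 2-byte lead, need 1 cont bytes. acc=0x1D
Byte[2]=B4: continuation. acc=(acc<<6)|0x34=0x774
Completed: cp=U+0774 (starts at byte 1)
Byte[3]=40: 1-byte ASCII. cp=U+0040
Byte[4]=E5: 3-byte lead, need 2 cont bytes. acc=0x5
Byte[5]=99: continuation. acc=(acc<<6)|0x19=0x159
Byte[6]=A0: continuation. acc=(acc<<6)|0x20=0x5660
Completed: cp=U+5660 (starts at byte 4)
Byte[7]=E4: 3-byte lead, need 2 cont bytes. acc=0x4
Byte[8]=BC: continuation. acc=(acc<<6)|0x3C=0x13C
Byte[9]=B4: continuation. acc=(acc<<6)|0x34=0x4F34
Completed: cp=U+4F34 (starts at byte 7)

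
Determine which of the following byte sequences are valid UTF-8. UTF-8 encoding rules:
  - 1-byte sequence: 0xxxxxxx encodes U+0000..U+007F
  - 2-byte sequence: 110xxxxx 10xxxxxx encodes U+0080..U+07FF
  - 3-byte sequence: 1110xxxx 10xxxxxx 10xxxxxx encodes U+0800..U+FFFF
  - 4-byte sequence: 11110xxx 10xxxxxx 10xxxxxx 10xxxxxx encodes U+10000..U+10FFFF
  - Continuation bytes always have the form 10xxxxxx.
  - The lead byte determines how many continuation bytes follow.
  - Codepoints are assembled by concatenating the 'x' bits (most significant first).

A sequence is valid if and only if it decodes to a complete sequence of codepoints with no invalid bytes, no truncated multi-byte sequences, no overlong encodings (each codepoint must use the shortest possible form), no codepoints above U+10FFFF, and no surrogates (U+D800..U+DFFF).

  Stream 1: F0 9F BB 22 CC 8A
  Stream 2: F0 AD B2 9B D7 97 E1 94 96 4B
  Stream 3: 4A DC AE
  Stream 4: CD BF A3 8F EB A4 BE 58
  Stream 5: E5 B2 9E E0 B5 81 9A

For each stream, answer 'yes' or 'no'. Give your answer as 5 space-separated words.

Stream 1: error at byte offset 3. INVALID
Stream 2: decodes cleanly. VALID
Stream 3: decodes cleanly. VALID
Stream 4: error at byte offset 2. INVALID
Stream 5: error at byte offset 6. INVALID

Answer: no yes yes no no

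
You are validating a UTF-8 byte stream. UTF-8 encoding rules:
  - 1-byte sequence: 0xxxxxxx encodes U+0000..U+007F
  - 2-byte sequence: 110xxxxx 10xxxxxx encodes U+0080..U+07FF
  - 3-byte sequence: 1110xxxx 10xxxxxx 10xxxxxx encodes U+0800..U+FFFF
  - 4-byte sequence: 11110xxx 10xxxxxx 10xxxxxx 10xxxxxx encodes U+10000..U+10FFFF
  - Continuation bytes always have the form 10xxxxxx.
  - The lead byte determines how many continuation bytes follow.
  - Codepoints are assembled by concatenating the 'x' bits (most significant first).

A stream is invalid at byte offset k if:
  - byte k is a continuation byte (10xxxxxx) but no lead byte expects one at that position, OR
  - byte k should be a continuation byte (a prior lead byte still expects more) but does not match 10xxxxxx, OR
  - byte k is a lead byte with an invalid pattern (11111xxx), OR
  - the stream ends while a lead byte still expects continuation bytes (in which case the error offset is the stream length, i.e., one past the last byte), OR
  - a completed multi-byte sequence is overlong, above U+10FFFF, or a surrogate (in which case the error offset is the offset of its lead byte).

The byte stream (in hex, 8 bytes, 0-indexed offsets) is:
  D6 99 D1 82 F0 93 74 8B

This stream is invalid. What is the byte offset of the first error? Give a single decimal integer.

Byte[0]=D6: 2-byte lead, need 1 cont bytes. acc=0x16
Byte[1]=99: continuation. acc=(acc<<6)|0x19=0x599
Completed: cp=U+0599 (starts at byte 0)
Byte[2]=D1: 2-byte lead, need 1 cont bytes. acc=0x11
Byte[3]=82: continuation. acc=(acc<<6)|0x02=0x442
Completed: cp=U+0442 (starts at byte 2)
Byte[4]=F0: 4-byte lead, need 3 cont bytes. acc=0x0
Byte[5]=93: continuation. acc=(acc<<6)|0x13=0x13
Byte[6]=74: expected 10xxxxxx continuation. INVALID

Answer: 6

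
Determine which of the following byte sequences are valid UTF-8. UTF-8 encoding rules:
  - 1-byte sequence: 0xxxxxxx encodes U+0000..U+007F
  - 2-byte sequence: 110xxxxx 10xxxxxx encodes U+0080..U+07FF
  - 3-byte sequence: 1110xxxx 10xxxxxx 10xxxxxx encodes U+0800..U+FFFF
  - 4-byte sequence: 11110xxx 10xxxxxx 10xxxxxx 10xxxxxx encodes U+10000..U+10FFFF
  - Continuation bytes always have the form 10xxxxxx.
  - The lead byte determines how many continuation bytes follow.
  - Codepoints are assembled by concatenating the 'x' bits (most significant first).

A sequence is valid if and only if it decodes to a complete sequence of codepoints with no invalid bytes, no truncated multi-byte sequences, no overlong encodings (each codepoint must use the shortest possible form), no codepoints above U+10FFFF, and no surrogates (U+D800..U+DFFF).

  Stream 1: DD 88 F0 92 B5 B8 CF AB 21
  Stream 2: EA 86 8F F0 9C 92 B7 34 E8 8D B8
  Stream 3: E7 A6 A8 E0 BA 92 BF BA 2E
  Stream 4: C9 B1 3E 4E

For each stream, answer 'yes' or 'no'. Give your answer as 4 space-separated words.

Stream 1: decodes cleanly. VALID
Stream 2: decodes cleanly. VALID
Stream 3: error at byte offset 6. INVALID
Stream 4: decodes cleanly. VALID

Answer: yes yes no yes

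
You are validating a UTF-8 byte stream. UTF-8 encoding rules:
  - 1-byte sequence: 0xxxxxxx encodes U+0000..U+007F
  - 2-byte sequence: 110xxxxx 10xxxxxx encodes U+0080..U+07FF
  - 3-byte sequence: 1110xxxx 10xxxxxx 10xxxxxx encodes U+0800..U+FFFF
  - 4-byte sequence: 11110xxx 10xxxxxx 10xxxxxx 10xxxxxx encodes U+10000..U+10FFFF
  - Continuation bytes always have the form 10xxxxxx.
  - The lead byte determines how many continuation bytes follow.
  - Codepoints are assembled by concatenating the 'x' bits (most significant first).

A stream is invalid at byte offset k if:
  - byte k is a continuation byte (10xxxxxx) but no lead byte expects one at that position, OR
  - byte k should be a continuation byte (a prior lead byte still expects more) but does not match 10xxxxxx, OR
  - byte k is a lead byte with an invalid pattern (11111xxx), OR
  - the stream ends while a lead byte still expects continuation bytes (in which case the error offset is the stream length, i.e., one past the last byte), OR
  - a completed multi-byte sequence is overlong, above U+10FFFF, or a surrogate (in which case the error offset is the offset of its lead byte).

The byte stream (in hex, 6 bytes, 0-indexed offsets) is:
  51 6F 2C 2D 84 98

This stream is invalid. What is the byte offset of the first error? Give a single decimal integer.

Answer: 4

Derivation:
Byte[0]=51: 1-byte ASCII. cp=U+0051
Byte[1]=6F: 1-byte ASCII. cp=U+006F
Byte[2]=2C: 1-byte ASCII. cp=U+002C
Byte[3]=2D: 1-byte ASCII. cp=U+002D
Byte[4]=84: INVALID lead byte (not 0xxx/110x/1110/11110)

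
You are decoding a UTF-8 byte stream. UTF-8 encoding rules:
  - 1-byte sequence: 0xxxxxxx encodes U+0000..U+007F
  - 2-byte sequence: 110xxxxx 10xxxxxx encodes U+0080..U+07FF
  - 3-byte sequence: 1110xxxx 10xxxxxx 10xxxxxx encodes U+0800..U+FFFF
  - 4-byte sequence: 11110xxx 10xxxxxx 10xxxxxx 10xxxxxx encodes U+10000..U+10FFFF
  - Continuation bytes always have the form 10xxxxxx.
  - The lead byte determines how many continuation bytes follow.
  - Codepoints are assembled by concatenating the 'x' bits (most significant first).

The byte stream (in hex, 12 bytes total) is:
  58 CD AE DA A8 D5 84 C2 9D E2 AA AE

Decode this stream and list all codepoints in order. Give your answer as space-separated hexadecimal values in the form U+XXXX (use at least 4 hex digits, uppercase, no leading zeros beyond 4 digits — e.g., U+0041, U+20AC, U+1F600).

Byte[0]=58: 1-byte ASCII. cp=U+0058
Byte[1]=CD: 2-byte lead, need 1 cont bytes. acc=0xD
Byte[2]=AE: continuation. acc=(acc<<6)|0x2E=0x36E
Completed: cp=U+036E (starts at byte 1)
Byte[3]=DA: 2-byte lead, need 1 cont bytes. acc=0x1A
Byte[4]=A8: continuation. acc=(acc<<6)|0x28=0x6A8
Completed: cp=U+06A8 (starts at byte 3)
Byte[5]=D5: 2-byte lead, need 1 cont bytes. acc=0x15
Byte[6]=84: continuation. acc=(acc<<6)|0x04=0x544
Completed: cp=U+0544 (starts at byte 5)
Byte[7]=C2: 2-byte lead, need 1 cont bytes. acc=0x2
Byte[8]=9D: continuation. acc=(acc<<6)|0x1D=0x9D
Completed: cp=U+009D (starts at byte 7)
Byte[9]=E2: 3-byte lead, need 2 cont bytes. acc=0x2
Byte[10]=AA: continuation. acc=(acc<<6)|0x2A=0xAA
Byte[11]=AE: continuation. acc=(acc<<6)|0x2E=0x2AAE
Completed: cp=U+2AAE (starts at byte 9)

Answer: U+0058 U+036E U+06A8 U+0544 U+009D U+2AAE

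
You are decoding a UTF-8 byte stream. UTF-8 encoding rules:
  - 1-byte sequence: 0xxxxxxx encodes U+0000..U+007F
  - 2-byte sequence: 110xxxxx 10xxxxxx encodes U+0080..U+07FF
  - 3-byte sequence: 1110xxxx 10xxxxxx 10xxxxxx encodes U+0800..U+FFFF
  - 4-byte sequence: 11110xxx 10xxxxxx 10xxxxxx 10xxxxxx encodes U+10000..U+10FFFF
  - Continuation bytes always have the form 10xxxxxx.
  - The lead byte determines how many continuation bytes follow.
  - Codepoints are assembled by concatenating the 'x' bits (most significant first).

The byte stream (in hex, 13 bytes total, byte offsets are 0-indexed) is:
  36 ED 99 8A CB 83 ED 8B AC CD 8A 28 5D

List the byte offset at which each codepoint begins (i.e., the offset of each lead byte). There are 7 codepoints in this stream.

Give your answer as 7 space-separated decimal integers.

Byte[0]=36: 1-byte ASCII. cp=U+0036
Byte[1]=ED: 3-byte lead, need 2 cont bytes. acc=0xD
Byte[2]=99: continuation. acc=(acc<<6)|0x19=0x359
Byte[3]=8A: continuation. acc=(acc<<6)|0x0A=0xD64A
Completed: cp=U+D64A (starts at byte 1)
Byte[4]=CB: 2-byte lead, need 1 cont bytes. acc=0xB
Byte[5]=83: continuation. acc=(acc<<6)|0x03=0x2C3
Completed: cp=U+02C3 (starts at byte 4)
Byte[6]=ED: 3-byte lead, need 2 cont bytes. acc=0xD
Byte[7]=8B: continuation. acc=(acc<<6)|0x0B=0x34B
Byte[8]=AC: continuation. acc=(acc<<6)|0x2C=0xD2EC
Completed: cp=U+D2EC (starts at byte 6)
Byte[9]=CD: 2-byte lead, need 1 cont bytes. acc=0xD
Byte[10]=8A: continuation. acc=(acc<<6)|0x0A=0x34A
Completed: cp=U+034A (starts at byte 9)
Byte[11]=28: 1-byte ASCII. cp=U+0028
Byte[12]=5D: 1-byte ASCII. cp=U+005D

Answer: 0 1 4 6 9 11 12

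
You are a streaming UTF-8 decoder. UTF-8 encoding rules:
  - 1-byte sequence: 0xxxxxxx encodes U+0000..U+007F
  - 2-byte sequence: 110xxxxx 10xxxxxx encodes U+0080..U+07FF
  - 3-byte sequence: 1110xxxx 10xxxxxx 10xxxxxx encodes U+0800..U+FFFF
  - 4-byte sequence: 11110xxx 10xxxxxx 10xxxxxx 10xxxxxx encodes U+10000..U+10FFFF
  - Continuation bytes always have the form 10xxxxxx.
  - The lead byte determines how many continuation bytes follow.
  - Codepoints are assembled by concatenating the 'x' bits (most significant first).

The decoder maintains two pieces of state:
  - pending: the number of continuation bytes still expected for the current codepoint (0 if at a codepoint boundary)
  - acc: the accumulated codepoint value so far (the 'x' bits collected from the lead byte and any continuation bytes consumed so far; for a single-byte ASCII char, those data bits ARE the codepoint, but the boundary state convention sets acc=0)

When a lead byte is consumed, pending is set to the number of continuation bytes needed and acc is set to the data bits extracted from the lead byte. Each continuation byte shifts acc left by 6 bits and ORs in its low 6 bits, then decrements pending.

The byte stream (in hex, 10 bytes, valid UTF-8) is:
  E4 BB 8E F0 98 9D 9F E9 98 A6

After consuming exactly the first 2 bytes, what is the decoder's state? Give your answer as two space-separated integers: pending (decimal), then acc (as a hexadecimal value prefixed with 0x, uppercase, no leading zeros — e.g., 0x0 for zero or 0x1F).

Answer: 1 0x13B

Derivation:
Byte[0]=E4: 3-byte lead. pending=2, acc=0x4
Byte[1]=BB: continuation. acc=(acc<<6)|0x3B=0x13B, pending=1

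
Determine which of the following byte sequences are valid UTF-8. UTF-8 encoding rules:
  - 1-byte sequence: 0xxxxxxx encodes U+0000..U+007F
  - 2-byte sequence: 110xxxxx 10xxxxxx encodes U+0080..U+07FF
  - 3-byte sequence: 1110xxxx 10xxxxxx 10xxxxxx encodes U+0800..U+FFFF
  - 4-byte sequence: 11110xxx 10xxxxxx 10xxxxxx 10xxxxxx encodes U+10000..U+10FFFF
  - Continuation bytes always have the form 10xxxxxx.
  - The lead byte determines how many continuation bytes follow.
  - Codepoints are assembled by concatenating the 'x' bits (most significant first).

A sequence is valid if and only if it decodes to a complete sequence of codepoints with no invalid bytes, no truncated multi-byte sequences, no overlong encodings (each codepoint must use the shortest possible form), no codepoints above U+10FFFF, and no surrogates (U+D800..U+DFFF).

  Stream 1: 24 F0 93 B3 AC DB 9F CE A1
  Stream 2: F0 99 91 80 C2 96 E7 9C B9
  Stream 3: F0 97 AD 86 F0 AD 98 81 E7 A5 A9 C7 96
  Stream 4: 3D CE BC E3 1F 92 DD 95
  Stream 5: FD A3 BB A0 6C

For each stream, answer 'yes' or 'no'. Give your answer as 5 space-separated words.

Stream 1: decodes cleanly. VALID
Stream 2: decodes cleanly. VALID
Stream 3: decodes cleanly. VALID
Stream 4: error at byte offset 4. INVALID
Stream 5: error at byte offset 0. INVALID

Answer: yes yes yes no no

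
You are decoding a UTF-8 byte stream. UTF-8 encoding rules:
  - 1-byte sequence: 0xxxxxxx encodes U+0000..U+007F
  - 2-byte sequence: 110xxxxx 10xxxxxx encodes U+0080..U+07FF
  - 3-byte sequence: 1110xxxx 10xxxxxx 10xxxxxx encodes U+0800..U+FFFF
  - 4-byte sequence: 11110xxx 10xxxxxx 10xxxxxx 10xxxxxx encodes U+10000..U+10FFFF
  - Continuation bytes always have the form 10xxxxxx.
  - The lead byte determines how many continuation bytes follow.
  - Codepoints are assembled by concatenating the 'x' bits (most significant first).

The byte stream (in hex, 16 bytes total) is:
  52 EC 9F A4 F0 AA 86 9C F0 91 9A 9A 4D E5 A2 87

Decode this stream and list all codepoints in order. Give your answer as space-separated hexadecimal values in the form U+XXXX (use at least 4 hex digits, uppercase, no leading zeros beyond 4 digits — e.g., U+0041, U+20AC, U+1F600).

Answer: U+0052 U+C7E4 U+2A19C U+1169A U+004D U+5887

Derivation:
Byte[0]=52: 1-byte ASCII. cp=U+0052
Byte[1]=EC: 3-byte lead, need 2 cont bytes. acc=0xC
Byte[2]=9F: continuation. acc=(acc<<6)|0x1F=0x31F
Byte[3]=A4: continuation. acc=(acc<<6)|0x24=0xC7E4
Completed: cp=U+C7E4 (starts at byte 1)
Byte[4]=F0: 4-byte lead, need 3 cont bytes. acc=0x0
Byte[5]=AA: continuation. acc=(acc<<6)|0x2A=0x2A
Byte[6]=86: continuation. acc=(acc<<6)|0x06=0xA86
Byte[7]=9C: continuation. acc=(acc<<6)|0x1C=0x2A19C
Completed: cp=U+2A19C (starts at byte 4)
Byte[8]=F0: 4-byte lead, need 3 cont bytes. acc=0x0
Byte[9]=91: continuation. acc=(acc<<6)|0x11=0x11
Byte[10]=9A: continuation. acc=(acc<<6)|0x1A=0x45A
Byte[11]=9A: continuation. acc=(acc<<6)|0x1A=0x1169A
Completed: cp=U+1169A (starts at byte 8)
Byte[12]=4D: 1-byte ASCII. cp=U+004D
Byte[13]=E5: 3-byte lead, need 2 cont bytes. acc=0x5
Byte[14]=A2: continuation. acc=(acc<<6)|0x22=0x162
Byte[15]=87: continuation. acc=(acc<<6)|0x07=0x5887
Completed: cp=U+5887 (starts at byte 13)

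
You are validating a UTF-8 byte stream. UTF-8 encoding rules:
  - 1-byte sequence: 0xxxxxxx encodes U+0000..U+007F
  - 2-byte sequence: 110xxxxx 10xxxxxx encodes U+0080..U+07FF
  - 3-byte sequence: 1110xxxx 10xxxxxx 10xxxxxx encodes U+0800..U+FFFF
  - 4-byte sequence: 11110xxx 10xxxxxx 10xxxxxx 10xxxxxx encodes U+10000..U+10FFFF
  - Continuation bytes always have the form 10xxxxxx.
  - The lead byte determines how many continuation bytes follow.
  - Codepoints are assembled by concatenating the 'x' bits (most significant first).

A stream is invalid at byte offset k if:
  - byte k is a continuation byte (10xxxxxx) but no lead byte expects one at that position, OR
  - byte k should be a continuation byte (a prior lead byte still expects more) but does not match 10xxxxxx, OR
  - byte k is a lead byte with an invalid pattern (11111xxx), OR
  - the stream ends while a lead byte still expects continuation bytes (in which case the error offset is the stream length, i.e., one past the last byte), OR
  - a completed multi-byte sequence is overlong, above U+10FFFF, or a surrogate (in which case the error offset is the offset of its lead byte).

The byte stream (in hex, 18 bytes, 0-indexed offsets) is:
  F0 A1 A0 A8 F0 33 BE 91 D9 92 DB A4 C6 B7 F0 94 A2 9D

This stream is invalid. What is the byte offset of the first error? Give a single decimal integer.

Byte[0]=F0: 4-byte lead, need 3 cont bytes. acc=0x0
Byte[1]=A1: continuation. acc=(acc<<6)|0x21=0x21
Byte[2]=A0: continuation. acc=(acc<<6)|0x20=0x860
Byte[3]=A8: continuation. acc=(acc<<6)|0x28=0x21828
Completed: cp=U+21828 (starts at byte 0)
Byte[4]=F0: 4-byte lead, need 3 cont bytes. acc=0x0
Byte[5]=33: expected 10xxxxxx continuation. INVALID

Answer: 5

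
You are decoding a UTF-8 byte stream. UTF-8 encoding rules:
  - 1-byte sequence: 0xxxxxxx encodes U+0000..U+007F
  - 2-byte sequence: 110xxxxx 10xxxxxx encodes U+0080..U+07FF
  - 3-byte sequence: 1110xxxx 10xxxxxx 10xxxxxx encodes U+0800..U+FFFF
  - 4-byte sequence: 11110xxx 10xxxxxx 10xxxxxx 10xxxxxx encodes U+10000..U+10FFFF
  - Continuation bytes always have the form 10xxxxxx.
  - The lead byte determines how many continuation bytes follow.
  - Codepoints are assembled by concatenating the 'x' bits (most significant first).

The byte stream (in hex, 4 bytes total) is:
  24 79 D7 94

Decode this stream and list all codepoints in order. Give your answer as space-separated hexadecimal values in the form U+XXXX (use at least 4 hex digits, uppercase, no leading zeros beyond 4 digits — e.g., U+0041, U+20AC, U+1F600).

Answer: U+0024 U+0079 U+05D4

Derivation:
Byte[0]=24: 1-byte ASCII. cp=U+0024
Byte[1]=79: 1-byte ASCII. cp=U+0079
Byte[2]=D7: 2-byte lead, need 1 cont bytes. acc=0x17
Byte[3]=94: continuation. acc=(acc<<6)|0x14=0x5D4
Completed: cp=U+05D4 (starts at byte 2)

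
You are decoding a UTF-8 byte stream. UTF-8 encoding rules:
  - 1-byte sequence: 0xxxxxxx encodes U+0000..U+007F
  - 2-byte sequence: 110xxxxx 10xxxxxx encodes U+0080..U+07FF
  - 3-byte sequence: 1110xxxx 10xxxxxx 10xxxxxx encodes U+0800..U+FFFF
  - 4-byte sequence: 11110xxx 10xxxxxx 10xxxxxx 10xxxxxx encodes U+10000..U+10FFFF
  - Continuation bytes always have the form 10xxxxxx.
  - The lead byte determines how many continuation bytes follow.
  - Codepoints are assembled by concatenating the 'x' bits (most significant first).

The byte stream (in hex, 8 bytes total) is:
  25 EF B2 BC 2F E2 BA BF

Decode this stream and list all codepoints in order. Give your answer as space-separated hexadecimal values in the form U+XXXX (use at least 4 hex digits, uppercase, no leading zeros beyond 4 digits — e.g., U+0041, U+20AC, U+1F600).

Answer: U+0025 U+FCBC U+002F U+2EBF

Derivation:
Byte[0]=25: 1-byte ASCII. cp=U+0025
Byte[1]=EF: 3-byte lead, need 2 cont bytes. acc=0xF
Byte[2]=B2: continuation. acc=(acc<<6)|0x32=0x3F2
Byte[3]=BC: continuation. acc=(acc<<6)|0x3C=0xFCBC
Completed: cp=U+FCBC (starts at byte 1)
Byte[4]=2F: 1-byte ASCII. cp=U+002F
Byte[5]=E2: 3-byte lead, need 2 cont bytes. acc=0x2
Byte[6]=BA: continuation. acc=(acc<<6)|0x3A=0xBA
Byte[7]=BF: continuation. acc=(acc<<6)|0x3F=0x2EBF
Completed: cp=U+2EBF (starts at byte 5)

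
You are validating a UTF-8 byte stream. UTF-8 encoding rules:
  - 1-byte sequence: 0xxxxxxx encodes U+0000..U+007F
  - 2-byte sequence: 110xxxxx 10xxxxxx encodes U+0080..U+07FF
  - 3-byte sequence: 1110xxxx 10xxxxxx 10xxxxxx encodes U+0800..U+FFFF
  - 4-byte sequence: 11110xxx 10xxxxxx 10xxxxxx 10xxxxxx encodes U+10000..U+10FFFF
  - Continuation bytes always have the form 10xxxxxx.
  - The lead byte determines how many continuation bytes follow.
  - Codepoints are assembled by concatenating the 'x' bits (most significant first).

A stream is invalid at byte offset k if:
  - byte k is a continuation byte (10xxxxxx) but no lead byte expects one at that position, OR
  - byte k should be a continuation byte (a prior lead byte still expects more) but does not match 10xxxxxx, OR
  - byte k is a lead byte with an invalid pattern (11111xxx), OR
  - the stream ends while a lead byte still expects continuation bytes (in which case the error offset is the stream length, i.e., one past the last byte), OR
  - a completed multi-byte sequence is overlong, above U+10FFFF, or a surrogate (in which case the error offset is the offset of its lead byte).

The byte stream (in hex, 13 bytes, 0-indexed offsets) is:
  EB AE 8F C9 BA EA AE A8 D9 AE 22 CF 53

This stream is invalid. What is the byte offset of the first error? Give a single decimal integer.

Byte[0]=EB: 3-byte lead, need 2 cont bytes. acc=0xB
Byte[1]=AE: continuation. acc=(acc<<6)|0x2E=0x2EE
Byte[2]=8F: continuation. acc=(acc<<6)|0x0F=0xBB8F
Completed: cp=U+BB8F (starts at byte 0)
Byte[3]=C9: 2-byte lead, need 1 cont bytes. acc=0x9
Byte[4]=BA: continuation. acc=(acc<<6)|0x3A=0x27A
Completed: cp=U+027A (starts at byte 3)
Byte[5]=EA: 3-byte lead, need 2 cont bytes. acc=0xA
Byte[6]=AE: continuation. acc=(acc<<6)|0x2E=0x2AE
Byte[7]=A8: continuation. acc=(acc<<6)|0x28=0xABA8
Completed: cp=U+ABA8 (starts at byte 5)
Byte[8]=D9: 2-byte lead, need 1 cont bytes. acc=0x19
Byte[9]=AE: continuation. acc=(acc<<6)|0x2E=0x66E
Completed: cp=U+066E (starts at byte 8)
Byte[10]=22: 1-byte ASCII. cp=U+0022
Byte[11]=CF: 2-byte lead, need 1 cont bytes. acc=0xF
Byte[12]=53: expected 10xxxxxx continuation. INVALID

Answer: 12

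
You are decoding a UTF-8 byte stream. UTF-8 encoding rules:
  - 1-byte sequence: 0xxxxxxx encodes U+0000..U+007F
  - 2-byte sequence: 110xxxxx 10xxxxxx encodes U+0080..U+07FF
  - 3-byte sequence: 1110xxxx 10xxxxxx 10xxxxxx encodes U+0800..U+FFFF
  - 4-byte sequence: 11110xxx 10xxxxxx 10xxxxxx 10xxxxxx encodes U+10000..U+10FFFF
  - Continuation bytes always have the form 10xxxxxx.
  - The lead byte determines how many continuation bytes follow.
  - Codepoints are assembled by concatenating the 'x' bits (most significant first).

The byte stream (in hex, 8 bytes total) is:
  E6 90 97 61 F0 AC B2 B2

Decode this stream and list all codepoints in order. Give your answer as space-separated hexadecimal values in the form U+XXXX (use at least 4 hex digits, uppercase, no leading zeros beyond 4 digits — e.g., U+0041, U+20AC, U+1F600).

Byte[0]=E6: 3-byte lead, need 2 cont bytes. acc=0x6
Byte[1]=90: continuation. acc=(acc<<6)|0x10=0x190
Byte[2]=97: continuation. acc=(acc<<6)|0x17=0x6417
Completed: cp=U+6417 (starts at byte 0)
Byte[3]=61: 1-byte ASCII. cp=U+0061
Byte[4]=F0: 4-byte lead, need 3 cont bytes. acc=0x0
Byte[5]=AC: continuation. acc=(acc<<6)|0x2C=0x2C
Byte[6]=B2: continuation. acc=(acc<<6)|0x32=0xB32
Byte[7]=B2: continuation. acc=(acc<<6)|0x32=0x2CCB2
Completed: cp=U+2CCB2 (starts at byte 4)

Answer: U+6417 U+0061 U+2CCB2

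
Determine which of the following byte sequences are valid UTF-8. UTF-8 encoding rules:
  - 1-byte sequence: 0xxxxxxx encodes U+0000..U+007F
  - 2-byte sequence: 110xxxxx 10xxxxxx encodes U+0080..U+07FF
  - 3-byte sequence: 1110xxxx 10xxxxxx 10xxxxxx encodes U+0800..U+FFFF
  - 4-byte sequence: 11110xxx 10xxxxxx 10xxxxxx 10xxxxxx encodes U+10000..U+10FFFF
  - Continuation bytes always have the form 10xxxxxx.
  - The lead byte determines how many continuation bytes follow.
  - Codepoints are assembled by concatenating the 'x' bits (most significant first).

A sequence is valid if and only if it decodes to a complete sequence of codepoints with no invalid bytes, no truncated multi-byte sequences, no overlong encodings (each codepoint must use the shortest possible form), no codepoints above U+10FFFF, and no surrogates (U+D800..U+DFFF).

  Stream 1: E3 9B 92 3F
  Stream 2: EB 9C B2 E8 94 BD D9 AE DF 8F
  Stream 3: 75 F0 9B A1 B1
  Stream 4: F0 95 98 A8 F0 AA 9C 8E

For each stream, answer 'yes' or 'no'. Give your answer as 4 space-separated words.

Answer: yes yes yes yes

Derivation:
Stream 1: decodes cleanly. VALID
Stream 2: decodes cleanly. VALID
Stream 3: decodes cleanly. VALID
Stream 4: decodes cleanly. VALID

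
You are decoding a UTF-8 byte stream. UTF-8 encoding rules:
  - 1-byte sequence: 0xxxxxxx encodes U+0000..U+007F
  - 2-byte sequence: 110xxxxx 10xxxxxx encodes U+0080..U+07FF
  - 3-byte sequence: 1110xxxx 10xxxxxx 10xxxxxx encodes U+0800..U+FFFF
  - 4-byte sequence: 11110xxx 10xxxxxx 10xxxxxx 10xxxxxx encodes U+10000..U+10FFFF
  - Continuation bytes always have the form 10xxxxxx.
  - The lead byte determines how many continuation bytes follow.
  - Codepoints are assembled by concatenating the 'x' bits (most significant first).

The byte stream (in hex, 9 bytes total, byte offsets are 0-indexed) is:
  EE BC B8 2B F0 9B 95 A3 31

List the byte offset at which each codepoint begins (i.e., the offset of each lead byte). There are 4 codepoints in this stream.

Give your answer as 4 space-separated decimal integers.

Byte[0]=EE: 3-byte lead, need 2 cont bytes. acc=0xE
Byte[1]=BC: continuation. acc=(acc<<6)|0x3C=0x3BC
Byte[2]=B8: continuation. acc=(acc<<6)|0x38=0xEF38
Completed: cp=U+EF38 (starts at byte 0)
Byte[3]=2B: 1-byte ASCII. cp=U+002B
Byte[4]=F0: 4-byte lead, need 3 cont bytes. acc=0x0
Byte[5]=9B: continuation. acc=(acc<<6)|0x1B=0x1B
Byte[6]=95: continuation. acc=(acc<<6)|0x15=0x6D5
Byte[7]=A3: continuation. acc=(acc<<6)|0x23=0x1B563
Completed: cp=U+1B563 (starts at byte 4)
Byte[8]=31: 1-byte ASCII. cp=U+0031

Answer: 0 3 4 8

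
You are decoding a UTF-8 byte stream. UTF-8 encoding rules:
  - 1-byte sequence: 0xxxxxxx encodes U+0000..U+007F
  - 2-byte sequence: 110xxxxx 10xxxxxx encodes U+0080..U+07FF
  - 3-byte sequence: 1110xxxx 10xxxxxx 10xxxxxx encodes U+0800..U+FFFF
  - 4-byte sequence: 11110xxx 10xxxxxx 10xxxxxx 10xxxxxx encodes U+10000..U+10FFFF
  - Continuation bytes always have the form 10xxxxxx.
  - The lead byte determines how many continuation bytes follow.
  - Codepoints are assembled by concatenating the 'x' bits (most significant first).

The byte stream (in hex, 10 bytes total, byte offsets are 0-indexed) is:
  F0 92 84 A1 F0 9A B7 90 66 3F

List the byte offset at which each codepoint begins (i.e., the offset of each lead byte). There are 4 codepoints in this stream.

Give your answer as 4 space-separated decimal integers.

Answer: 0 4 8 9

Derivation:
Byte[0]=F0: 4-byte lead, need 3 cont bytes. acc=0x0
Byte[1]=92: continuation. acc=(acc<<6)|0x12=0x12
Byte[2]=84: continuation. acc=(acc<<6)|0x04=0x484
Byte[3]=A1: continuation. acc=(acc<<6)|0x21=0x12121
Completed: cp=U+12121 (starts at byte 0)
Byte[4]=F0: 4-byte lead, need 3 cont bytes. acc=0x0
Byte[5]=9A: continuation. acc=(acc<<6)|0x1A=0x1A
Byte[6]=B7: continuation. acc=(acc<<6)|0x37=0x6B7
Byte[7]=90: continuation. acc=(acc<<6)|0x10=0x1ADD0
Completed: cp=U+1ADD0 (starts at byte 4)
Byte[8]=66: 1-byte ASCII. cp=U+0066
Byte[9]=3F: 1-byte ASCII. cp=U+003F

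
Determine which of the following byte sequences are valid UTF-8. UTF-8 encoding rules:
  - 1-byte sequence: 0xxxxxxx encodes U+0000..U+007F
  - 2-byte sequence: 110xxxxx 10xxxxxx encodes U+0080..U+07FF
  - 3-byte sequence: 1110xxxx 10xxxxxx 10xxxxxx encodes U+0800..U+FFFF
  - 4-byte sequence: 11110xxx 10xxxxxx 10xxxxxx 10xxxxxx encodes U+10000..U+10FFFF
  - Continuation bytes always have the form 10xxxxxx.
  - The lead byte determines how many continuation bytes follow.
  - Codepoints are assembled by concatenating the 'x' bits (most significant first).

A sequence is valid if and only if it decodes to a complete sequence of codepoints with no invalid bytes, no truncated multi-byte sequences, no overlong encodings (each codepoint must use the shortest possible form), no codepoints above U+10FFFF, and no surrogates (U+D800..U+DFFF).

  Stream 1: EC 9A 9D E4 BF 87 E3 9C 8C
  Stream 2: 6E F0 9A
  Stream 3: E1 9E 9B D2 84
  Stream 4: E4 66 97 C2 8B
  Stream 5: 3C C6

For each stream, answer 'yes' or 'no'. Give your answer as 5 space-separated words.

Answer: yes no yes no no

Derivation:
Stream 1: decodes cleanly. VALID
Stream 2: error at byte offset 3. INVALID
Stream 3: decodes cleanly. VALID
Stream 4: error at byte offset 1. INVALID
Stream 5: error at byte offset 2. INVALID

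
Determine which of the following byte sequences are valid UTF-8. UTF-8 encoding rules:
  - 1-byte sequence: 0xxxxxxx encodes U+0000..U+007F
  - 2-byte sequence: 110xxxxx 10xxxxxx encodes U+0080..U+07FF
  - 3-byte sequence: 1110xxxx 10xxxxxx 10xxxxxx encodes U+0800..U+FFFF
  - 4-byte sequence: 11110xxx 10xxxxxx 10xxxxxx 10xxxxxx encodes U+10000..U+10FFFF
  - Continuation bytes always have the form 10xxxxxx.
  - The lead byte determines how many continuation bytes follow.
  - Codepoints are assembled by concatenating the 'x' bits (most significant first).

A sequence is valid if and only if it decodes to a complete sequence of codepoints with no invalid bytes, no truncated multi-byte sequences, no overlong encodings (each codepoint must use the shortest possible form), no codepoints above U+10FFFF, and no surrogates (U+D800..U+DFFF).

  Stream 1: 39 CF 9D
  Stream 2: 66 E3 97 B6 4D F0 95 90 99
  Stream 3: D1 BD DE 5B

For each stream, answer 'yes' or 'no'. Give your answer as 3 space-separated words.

Stream 1: decodes cleanly. VALID
Stream 2: decodes cleanly. VALID
Stream 3: error at byte offset 3. INVALID

Answer: yes yes no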